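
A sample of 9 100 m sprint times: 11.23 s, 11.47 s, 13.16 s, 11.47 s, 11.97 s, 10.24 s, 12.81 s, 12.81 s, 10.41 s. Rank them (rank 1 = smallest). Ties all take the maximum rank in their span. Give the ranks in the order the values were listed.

Sorted (ascending): 10.24, 10.41, 11.23, 11.47, 11.47, 11.97, 12.81, 12.81, 13.16
The 2 values of 11.47 occupy positions 4–5 → each gets rank 5.
The 2 values of 12.81 occupy positions 7–8 → each gets rank 8.

3, 5, 9, 5, 6, 1, 8, 8, 2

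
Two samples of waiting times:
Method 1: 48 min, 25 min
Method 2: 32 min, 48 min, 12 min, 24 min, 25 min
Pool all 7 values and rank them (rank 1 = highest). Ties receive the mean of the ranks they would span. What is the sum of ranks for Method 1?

Sorted (descending): 48, 48, 32, 25, 25, 24, 12
The 2 values of 48 occupy positions 1–2 → average rank (1+2)/2 = 1.5.
The 2 values of 25 occupy positions 4–5 → average rank (4+5)/2 = 4.5.
Method 1 values → pooled ranks: 48→1.5, 25→4.5
Rank sum = 1.5 + 4.5 = 6

6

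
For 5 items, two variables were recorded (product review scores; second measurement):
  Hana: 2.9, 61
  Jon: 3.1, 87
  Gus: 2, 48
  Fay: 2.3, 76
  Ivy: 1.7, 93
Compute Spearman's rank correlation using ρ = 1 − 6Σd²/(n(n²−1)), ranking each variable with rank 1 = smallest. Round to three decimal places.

-0.100

Ranks of variable 1: 4, 5, 2, 3, 1
Ranks of variable 2: 2, 4, 1, 3, 5
d = r₁ − r₂: 2, 1, 1, 0, -4
d²: 4, 1, 1, 0, 16; Σd² = 22
ρ = 1 − 6·22/(5·24) = 1 − 132/120 = -0.100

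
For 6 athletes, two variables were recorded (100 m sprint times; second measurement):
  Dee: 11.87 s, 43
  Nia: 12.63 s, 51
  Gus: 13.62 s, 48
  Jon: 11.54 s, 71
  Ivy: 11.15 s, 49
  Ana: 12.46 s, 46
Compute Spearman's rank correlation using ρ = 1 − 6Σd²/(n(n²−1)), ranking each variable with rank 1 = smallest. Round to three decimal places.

Ranks of variable 1: 3, 5, 6, 2, 1, 4
Ranks of variable 2: 1, 5, 3, 6, 4, 2
d = r₁ − r₂: 2, 0, 3, -4, -3, 2
d²: 4, 0, 9, 16, 9, 4; Σd² = 42
ρ = 1 − 6·42/(6·35) = 1 − 252/210 = -0.200

-0.200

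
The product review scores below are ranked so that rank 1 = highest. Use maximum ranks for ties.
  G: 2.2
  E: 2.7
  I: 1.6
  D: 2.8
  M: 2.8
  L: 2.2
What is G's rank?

5

Sorted (descending): 2.8, 2.8, 2.7, 2.2, 2.2, 1.6
The 2 values of 2.8 occupy positions 1–2 → each gets rank 2.
The 2 values of 2.2 occupy positions 4–5 → each gets rank 5.
G has value 2.2 → rank 5.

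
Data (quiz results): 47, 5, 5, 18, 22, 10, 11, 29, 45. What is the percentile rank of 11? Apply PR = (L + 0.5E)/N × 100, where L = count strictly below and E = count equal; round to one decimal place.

38.9

N = 9.
Strictly below 11: 3. Equal to 11: 1.
PR = (3 + 0.5·1)/9 × 100 = 38.9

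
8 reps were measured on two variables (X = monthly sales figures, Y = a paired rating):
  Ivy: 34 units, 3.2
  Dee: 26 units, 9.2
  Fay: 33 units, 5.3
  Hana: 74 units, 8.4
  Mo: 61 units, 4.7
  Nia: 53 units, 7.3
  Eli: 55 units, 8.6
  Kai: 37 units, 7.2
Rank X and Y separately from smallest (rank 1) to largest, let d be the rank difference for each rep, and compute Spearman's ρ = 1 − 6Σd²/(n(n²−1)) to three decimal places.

Ranks of variable 1: 3, 1, 2, 8, 7, 5, 6, 4
Ranks of variable 2: 1, 8, 3, 6, 2, 5, 7, 4
d = r₁ − r₂: 2, -7, -1, 2, 5, 0, -1, 0
d²: 4, 49, 1, 4, 25, 0, 1, 0; Σd² = 84
ρ = 1 − 6·84/(8·63) = 1 − 504/504 = 0.000

0.000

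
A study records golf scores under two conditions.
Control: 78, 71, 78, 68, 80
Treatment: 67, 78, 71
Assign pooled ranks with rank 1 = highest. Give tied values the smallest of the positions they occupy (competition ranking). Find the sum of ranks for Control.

Sorted (descending): 80, 78, 78, 78, 71, 71, 68, 67
The 3 values of 78 occupy positions 2–4 → each gets rank 2.
The 2 values of 71 occupy positions 5–6 → each gets rank 5.
Control values → pooled ranks: 78→2, 71→5, 78→2, 68→7, 80→1
Rank sum = 2 + 5 + 2 + 7 + 1 = 17

17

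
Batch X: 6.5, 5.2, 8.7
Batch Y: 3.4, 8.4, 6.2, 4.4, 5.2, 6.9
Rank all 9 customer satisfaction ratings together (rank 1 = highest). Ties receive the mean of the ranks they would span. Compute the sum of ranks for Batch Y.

33.5

Sorted (descending): 8.7, 8.4, 6.9, 6.5, 6.2, 5.2, 5.2, 4.4, 3.4
The 2 values of 5.2 occupy positions 6–7 → average rank (6+7)/2 = 6.5.
Batch Y values → pooled ranks: 3.4→9, 8.4→2, 6.2→5, 4.4→8, 5.2→6.5, 6.9→3
Rank sum = 9 + 2 + 5 + 8 + 6.5 + 3 = 33.5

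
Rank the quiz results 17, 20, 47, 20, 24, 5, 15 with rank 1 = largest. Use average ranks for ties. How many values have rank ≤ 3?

2

Sorted (descending): 47, 24, 20, 20, 17, 15, 5
The 2 values of 20 occupy positions 3–4 → average rank (3+4)/2 = 3.5.
Ranks ≤ 3: {1, 2} → 2 values.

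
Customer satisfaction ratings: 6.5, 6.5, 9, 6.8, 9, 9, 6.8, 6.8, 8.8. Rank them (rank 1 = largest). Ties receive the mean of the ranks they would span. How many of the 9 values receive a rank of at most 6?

Sorted (descending): 9, 9, 9, 8.8, 6.8, 6.8, 6.8, 6.5, 6.5
The 3 values of 9 occupy positions 1–3 → average rank 2.
The 3 values of 6.8 occupy positions 5–7 → average rank 6.
The 2 values of 6.5 occupy positions 8–9 → average rank (8+9)/2 = 8.5.
Ranks ≤ 6: {2, 2, 2, 4, 6, 6, 6} → 7 values.

7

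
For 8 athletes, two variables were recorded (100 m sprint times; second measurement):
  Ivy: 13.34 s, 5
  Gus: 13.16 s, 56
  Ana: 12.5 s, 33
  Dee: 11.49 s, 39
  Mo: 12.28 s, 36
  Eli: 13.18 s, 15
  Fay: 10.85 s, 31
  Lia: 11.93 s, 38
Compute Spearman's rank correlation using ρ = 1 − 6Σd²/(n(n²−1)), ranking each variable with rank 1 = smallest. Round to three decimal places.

Ranks of variable 1: 8, 6, 5, 2, 4, 7, 1, 3
Ranks of variable 2: 1, 8, 4, 7, 5, 2, 3, 6
d = r₁ − r₂: 7, -2, 1, -5, -1, 5, -2, -3
d²: 49, 4, 1, 25, 1, 25, 4, 9; Σd² = 118
ρ = 1 − 6·118/(8·63) = 1 − 708/504 = -0.405

-0.405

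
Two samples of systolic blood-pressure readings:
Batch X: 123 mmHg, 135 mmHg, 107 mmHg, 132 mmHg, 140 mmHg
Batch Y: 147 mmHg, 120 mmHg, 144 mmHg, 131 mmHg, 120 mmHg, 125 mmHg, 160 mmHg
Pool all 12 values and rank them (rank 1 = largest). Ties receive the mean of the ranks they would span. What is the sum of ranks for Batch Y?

Sorted (descending): 160, 147, 144, 140, 135, 132, 131, 125, 123, 120, 120, 107
The 2 values of 120 occupy positions 10–11 → average rank (10+11)/2 = 10.5.
Batch Y values → pooled ranks: 147→2, 120→10.5, 144→3, 131→7, 120→10.5, 125→8, 160→1
Rank sum = 2 + 10.5 + 3 + 7 + 10.5 + 8 + 1 = 42

42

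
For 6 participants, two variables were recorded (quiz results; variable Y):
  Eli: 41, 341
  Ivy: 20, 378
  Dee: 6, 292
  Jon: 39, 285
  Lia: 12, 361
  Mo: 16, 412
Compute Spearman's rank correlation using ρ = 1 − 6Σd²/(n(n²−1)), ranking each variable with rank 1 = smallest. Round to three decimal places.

-0.143

Ranks of variable 1: 6, 4, 1, 5, 2, 3
Ranks of variable 2: 3, 5, 2, 1, 4, 6
d = r₁ − r₂: 3, -1, -1, 4, -2, -3
d²: 9, 1, 1, 16, 4, 9; Σd² = 40
ρ = 1 − 6·40/(6·35) = 1 − 240/210 = -0.143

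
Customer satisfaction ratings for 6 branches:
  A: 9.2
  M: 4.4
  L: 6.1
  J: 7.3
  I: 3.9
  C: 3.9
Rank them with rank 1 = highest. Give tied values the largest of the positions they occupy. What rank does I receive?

Sorted (descending): 9.2, 7.3, 6.1, 4.4, 3.9, 3.9
The 2 values of 3.9 occupy positions 5–6 → each gets rank 6.
I has value 3.9 → rank 6.

6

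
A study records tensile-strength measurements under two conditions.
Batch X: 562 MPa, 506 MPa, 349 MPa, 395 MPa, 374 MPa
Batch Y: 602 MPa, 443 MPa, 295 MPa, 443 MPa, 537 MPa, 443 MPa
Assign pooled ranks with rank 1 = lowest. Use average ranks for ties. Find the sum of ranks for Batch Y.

Sorted (ascending): 295, 349, 374, 395, 443, 443, 443, 506, 537, 562, 602
The 3 values of 443 occupy positions 5–7 → average rank 6.
Batch Y values → pooled ranks: 602→11, 443→6, 295→1, 443→6, 537→9, 443→6
Rank sum = 11 + 6 + 1 + 6 + 9 + 6 = 39

39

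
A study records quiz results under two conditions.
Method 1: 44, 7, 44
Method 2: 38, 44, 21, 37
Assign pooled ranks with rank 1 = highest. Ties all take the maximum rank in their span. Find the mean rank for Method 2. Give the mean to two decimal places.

4.50

Sorted (descending): 44, 44, 44, 38, 37, 21, 7
The 3 values of 44 occupy positions 1–3 → each gets rank 3.
Method 2 values → pooled ranks: 38→4, 44→3, 21→6, 37→5
Mean rank = (4 + 3 + 6 + 5) / 4 = 4.50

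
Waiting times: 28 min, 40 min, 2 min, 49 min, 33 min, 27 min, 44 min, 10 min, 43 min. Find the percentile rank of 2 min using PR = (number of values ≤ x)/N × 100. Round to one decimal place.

N = 9.
Strictly below 2: 0. Equal to 2: 1.
PR = 1/9 × 100 = 11.1

11.1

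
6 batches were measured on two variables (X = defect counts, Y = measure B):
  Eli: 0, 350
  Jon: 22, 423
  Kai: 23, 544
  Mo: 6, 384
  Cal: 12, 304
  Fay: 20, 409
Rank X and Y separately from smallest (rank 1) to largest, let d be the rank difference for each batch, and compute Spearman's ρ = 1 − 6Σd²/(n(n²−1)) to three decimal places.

0.829

Ranks of variable 1: 1, 5, 6, 2, 3, 4
Ranks of variable 2: 2, 5, 6, 3, 1, 4
d = r₁ − r₂: -1, 0, 0, -1, 2, 0
d²: 1, 0, 0, 1, 4, 0; Σd² = 6
ρ = 1 − 6·6/(6·35) = 1 − 36/210 = 0.829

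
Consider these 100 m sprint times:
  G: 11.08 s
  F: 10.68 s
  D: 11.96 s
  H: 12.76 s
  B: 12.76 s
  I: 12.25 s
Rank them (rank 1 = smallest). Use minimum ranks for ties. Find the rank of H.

5

Sorted (ascending): 10.68, 11.08, 11.96, 12.25, 12.76, 12.76
The 2 values of 12.76 occupy positions 5–6 → each gets rank 5.
H has value 12.76 s → rank 5.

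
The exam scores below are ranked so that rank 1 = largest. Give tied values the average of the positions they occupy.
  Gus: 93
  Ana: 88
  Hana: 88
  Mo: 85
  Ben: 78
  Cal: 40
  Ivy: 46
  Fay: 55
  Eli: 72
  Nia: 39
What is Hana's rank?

Sorted (descending): 93, 88, 88, 85, 78, 72, 55, 46, 40, 39
The 2 values of 88 occupy positions 2–3 → average rank (2+3)/2 = 2.5.
Hana has value 88 → rank 2.5.

2.5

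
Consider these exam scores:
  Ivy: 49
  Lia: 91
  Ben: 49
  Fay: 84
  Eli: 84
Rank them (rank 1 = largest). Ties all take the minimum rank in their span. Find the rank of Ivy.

Sorted (descending): 91, 84, 84, 49, 49
The 2 values of 84 occupy positions 2–3 → each gets rank 2.
The 2 values of 49 occupy positions 4–5 → each gets rank 4.
Ivy has value 49 → rank 4.

4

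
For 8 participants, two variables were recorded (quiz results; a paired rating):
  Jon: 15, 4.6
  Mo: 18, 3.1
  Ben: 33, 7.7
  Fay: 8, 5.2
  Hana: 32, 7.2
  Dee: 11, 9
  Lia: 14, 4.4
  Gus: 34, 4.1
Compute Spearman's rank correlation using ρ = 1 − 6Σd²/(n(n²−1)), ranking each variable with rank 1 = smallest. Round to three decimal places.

Ranks of variable 1: 4, 5, 7, 1, 6, 2, 3, 8
Ranks of variable 2: 4, 1, 7, 5, 6, 8, 3, 2
d = r₁ − r₂: 0, 4, 0, -4, 0, -6, 0, 6
d²: 0, 16, 0, 16, 0, 36, 0, 36; Σd² = 104
ρ = 1 − 6·104/(8·63) = 1 − 624/504 = -0.238

-0.238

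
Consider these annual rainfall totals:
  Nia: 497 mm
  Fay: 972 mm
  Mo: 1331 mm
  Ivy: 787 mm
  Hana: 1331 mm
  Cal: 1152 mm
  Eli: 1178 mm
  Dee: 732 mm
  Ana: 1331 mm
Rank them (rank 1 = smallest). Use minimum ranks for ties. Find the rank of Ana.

7

Sorted (ascending): 497, 732, 787, 972, 1152, 1178, 1331, 1331, 1331
The 3 values of 1331 occupy positions 7–9 → each gets rank 7.
Ana has value 1331 mm → rank 7.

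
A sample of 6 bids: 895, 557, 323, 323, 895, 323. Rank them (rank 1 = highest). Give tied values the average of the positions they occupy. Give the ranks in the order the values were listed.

1.5, 3, 5, 5, 1.5, 5

Sorted (descending): 895, 895, 557, 323, 323, 323
The 2 values of 895 occupy positions 1–2 → average rank (1+2)/2 = 1.5.
The 3 values of 323 occupy positions 4–6 → average rank 5.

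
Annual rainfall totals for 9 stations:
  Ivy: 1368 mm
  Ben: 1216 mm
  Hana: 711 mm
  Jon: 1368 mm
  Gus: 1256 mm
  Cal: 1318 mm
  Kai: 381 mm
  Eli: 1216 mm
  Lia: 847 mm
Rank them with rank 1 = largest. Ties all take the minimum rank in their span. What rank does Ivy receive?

1

Sorted (descending): 1368, 1368, 1318, 1256, 1216, 1216, 847, 711, 381
The 2 values of 1368 occupy positions 1–2 → each gets rank 1.
The 2 values of 1216 occupy positions 5–6 → each gets rank 5.
Ivy has value 1368 mm → rank 1.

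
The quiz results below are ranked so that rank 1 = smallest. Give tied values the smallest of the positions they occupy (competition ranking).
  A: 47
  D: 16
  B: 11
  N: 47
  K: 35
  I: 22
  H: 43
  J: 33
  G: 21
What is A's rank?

Sorted (ascending): 11, 16, 21, 22, 33, 35, 43, 47, 47
The 2 values of 47 occupy positions 8–9 → each gets rank 8.
A has value 47 → rank 8.

8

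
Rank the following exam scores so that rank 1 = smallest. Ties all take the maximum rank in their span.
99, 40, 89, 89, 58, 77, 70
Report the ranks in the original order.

7, 1, 6, 6, 2, 4, 3

Sorted (ascending): 40, 58, 70, 77, 89, 89, 99
The 2 values of 89 occupy positions 5–6 → each gets rank 6.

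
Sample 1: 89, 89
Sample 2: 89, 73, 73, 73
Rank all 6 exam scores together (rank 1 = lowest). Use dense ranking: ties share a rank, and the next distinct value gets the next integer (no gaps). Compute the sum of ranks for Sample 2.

Sorted (ascending): 73, 73, 73, 89, 89, 89
The 3 values of 73 share dense rank 1.
The 3 values of 89 share dense rank 2.
Sample 2 values → pooled ranks: 89→2, 73→1, 73→1, 73→1
Rank sum = 2 + 1 + 1 + 1 = 5

5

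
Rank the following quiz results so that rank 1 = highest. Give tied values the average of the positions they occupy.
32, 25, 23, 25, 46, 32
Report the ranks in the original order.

2.5, 4.5, 6, 4.5, 1, 2.5

Sorted (descending): 46, 32, 32, 25, 25, 23
The 2 values of 32 occupy positions 2–3 → average rank (2+3)/2 = 2.5.
The 2 values of 25 occupy positions 4–5 → average rank (4+5)/2 = 4.5.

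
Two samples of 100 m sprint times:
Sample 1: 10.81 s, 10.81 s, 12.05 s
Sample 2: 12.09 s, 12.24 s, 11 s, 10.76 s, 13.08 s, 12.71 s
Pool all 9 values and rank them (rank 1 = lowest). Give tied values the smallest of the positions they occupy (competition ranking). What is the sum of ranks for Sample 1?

9

Sorted (ascending): 10.76, 10.81, 10.81, 11, 12.05, 12.09, 12.24, 12.71, 13.08
The 2 values of 10.81 occupy positions 2–3 → each gets rank 2.
Sample 1 values → pooled ranks: 10.81→2, 10.81→2, 12.05→5
Rank sum = 2 + 2 + 5 = 9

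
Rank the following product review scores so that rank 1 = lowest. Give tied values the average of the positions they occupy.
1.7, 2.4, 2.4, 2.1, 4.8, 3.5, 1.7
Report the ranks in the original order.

Sorted (ascending): 1.7, 1.7, 2.1, 2.4, 2.4, 3.5, 4.8
The 2 values of 1.7 occupy positions 1–2 → average rank (1+2)/2 = 1.5.
The 2 values of 2.4 occupy positions 4–5 → average rank (4+5)/2 = 4.5.

1.5, 4.5, 4.5, 3, 7, 6, 1.5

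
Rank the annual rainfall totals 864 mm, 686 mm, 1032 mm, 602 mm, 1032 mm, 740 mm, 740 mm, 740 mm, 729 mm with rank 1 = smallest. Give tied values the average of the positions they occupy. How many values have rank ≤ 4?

Sorted (ascending): 602, 686, 729, 740, 740, 740, 864, 1032, 1032
The 3 values of 740 occupy positions 4–6 → average rank 5.
The 2 values of 1032 occupy positions 8–9 → average rank (8+9)/2 = 8.5.
Ranks ≤ 4: {1, 2, 3} → 3 values.

3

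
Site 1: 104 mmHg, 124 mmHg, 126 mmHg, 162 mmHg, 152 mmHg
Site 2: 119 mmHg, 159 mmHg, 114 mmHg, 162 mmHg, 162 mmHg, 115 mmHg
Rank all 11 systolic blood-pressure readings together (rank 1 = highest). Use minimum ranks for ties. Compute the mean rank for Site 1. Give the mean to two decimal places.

Sorted (descending): 162, 162, 162, 159, 152, 126, 124, 119, 115, 114, 104
The 3 values of 162 occupy positions 1–3 → each gets rank 1.
Site 1 values → pooled ranks: 104→11, 124→7, 126→6, 162→1, 152→5
Mean rank = (11 + 7 + 6 + 1 + 5) / 5 = 6.00

6.00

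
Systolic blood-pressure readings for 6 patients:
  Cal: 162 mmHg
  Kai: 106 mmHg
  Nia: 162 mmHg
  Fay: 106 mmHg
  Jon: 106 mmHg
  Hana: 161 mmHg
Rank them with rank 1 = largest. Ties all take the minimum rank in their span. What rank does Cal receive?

1

Sorted (descending): 162, 162, 161, 106, 106, 106
The 2 values of 162 occupy positions 1–2 → each gets rank 1.
The 3 values of 106 occupy positions 4–6 → each gets rank 4.
Cal has value 162 mmHg → rank 1.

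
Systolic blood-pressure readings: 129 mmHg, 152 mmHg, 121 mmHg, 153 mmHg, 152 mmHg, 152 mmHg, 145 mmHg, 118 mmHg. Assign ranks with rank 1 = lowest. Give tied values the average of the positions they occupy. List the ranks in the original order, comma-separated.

3, 6, 2, 8, 6, 6, 4, 1

Sorted (ascending): 118, 121, 129, 145, 152, 152, 152, 153
The 3 values of 152 occupy positions 5–7 → average rank 6.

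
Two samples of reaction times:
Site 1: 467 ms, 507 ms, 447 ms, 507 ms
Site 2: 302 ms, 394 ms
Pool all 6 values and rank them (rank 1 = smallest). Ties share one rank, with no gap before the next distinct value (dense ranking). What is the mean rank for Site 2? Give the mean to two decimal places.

Sorted (ascending): 302, 394, 447, 467, 507, 507
The 2 values of 507 share dense rank 5.
Remaining distinct values take the next consecutive integers.
Site 2 values → pooled ranks: 302→1, 394→2
Mean rank = (1 + 2) / 2 = 1.50

1.50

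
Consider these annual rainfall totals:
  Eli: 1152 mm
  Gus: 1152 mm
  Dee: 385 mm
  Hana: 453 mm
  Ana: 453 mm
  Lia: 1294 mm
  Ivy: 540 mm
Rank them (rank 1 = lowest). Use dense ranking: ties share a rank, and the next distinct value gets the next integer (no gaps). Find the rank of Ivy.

3

Sorted (ascending): 385, 453, 453, 540, 1152, 1152, 1294
The 2 values of 453 share dense rank 2.
The 2 values of 1152 share dense rank 4.
Remaining distinct values take the next consecutive integers.
Ivy has value 540 mm → rank 3.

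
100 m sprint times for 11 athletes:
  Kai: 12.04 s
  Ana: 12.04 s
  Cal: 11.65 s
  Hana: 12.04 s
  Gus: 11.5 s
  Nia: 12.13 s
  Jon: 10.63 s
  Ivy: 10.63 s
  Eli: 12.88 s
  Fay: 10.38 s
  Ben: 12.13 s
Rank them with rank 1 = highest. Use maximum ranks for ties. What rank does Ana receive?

6

Sorted (descending): 12.88, 12.13, 12.13, 12.04, 12.04, 12.04, 11.65, 11.5, 10.63, 10.63, 10.38
The 2 values of 12.13 occupy positions 2–3 → each gets rank 3.
The 3 values of 12.04 occupy positions 4–6 → each gets rank 6.
The 2 values of 10.63 occupy positions 9–10 → each gets rank 10.
Ana has value 12.04 s → rank 6.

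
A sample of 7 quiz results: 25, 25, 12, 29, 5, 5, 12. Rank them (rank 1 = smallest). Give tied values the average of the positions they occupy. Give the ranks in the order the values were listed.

Sorted (ascending): 5, 5, 12, 12, 25, 25, 29
The 2 values of 5 occupy positions 1–2 → average rank (1+2)/2 = 1.5.
The 2 values of 12 occupy positions 3–4 → average rank (3+4)/2 = 3.5.
The 2 values of 25 occupy positions 5–6 → average rank (5+6)/2 = 5.5.

5.5, 5.5, 3.5, 7, 1.5, 1.5, 3.5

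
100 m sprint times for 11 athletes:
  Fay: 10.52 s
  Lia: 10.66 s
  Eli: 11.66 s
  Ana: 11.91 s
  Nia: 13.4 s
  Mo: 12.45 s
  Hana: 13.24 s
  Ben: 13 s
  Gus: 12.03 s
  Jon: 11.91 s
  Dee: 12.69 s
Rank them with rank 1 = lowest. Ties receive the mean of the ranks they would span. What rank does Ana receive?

Sorted (ascending): 10.52, 10.66, 11.66, 11.91, 11.91, 12.03, 12.45, 12.69, 13, 13.24, 13.4
The 2 values of 11.91 occupy positions 4–5 → average rank (4+5)/2 = 4.5.
Ana has value 11.91 s → rank 4.5.

4.5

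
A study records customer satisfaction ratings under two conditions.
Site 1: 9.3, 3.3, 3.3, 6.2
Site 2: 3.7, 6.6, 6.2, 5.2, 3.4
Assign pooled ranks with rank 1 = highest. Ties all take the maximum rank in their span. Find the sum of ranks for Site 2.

Sorted (descending): 9.3, 6.6, 6.2, 6.2, 5.2, 3.7, 3.4, 3.3, 3.3
The 2 values of 6.2 occupy positions 3–4 → each gets rank 4.
The 2 values of 3.3 occupy positions 8–9 → each gets rank 9.
Site 2 values → pooled ranks: 3.7→6, 6.6→2, 6.2→4, 5.2→5, 3.4→7
Rank sum = 6 + 2 + 4 + 5 + 7 = 24

24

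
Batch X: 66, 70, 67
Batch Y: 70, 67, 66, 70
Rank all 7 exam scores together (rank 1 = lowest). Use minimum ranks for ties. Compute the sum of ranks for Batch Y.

Sorted (ascending): 66, 66, 67, 67, 70, 70, 70
The 2 values of 66 occupy positions 1–2 → each gets rank 1.
The 2 values of 67 occupy positions 3–4 → each gets rank 3.
The 3 values of 70 occupy positions 5–7 → each gets rank 5.
Batch Y values → pooled ranks: 70→5, 67→3, 66→1, 70→5
Rank sum = 5 + 3 + 1 + 5 = 14

14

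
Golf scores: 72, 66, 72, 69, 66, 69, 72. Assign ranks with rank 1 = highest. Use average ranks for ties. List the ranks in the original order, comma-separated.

Sorted (descending): 72, 72, 72, 69, 69, 66, 66
The 3 values of 72 occupy positions 1–3 → average rank 2.
The 2 values of 69 occupy positions 4–5 → average rank (4+5)/2 = 4.5.
The 2 values of 66 occupy positions 6–7 → average rank (6+7)/2 = 6.5.

2, 6.5, 2, 4.5, 6.5, 4.5, 2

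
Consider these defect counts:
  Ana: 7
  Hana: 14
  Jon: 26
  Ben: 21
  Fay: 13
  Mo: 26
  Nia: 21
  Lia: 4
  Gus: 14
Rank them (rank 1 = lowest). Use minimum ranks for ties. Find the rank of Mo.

Sorted (ascending): 4, 7, 13, 14, 14, 21, 21, 26, 26
The 2 values of 14 occupy positions 4–5 → each gets rank 4.
The 2 values of 21 occupy positions 6–7 → each gets rank 6.
The 2 values of 26 occupy positions 8–9 → each gets rank 8.
Mo has value 26 → rank 8.

8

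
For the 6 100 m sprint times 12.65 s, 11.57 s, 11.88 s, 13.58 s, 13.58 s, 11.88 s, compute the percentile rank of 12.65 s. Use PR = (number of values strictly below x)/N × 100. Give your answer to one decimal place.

50.0

N = 6.
Strictly below 12.65: 3. Equal to 12.65: 1.
PR = 3/6 × 100 = 50.0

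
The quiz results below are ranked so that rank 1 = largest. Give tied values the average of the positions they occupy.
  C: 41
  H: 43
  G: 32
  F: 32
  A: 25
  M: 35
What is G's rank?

Sorted (descending): 43, 41, 35, 32, 32, 25
The 2 values of 32 occupy positions 4–5 → average rank (4+5)/2 = 4.5.
G has value 32 → rank 4.5.

4.5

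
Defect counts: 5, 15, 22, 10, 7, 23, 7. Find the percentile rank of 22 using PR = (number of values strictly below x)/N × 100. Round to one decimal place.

N = 7.
Strictly below 22: 5. Equal to 22: 1.
PR = 5/7 × 100 = 71.4

71.4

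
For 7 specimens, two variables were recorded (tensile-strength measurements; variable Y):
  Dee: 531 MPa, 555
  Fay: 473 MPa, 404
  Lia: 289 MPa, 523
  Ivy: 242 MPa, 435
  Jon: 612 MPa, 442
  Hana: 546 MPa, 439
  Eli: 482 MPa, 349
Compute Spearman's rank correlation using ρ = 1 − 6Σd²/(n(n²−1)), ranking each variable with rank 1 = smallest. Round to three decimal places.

0.250

Ranks of variable 1: 5, 3, 2, 1, 7, 6, 4
Ranks of variable 2: 7, 2, 6, 3, 5, 4, 1
d = r₁ − r₂: -2, 1, -4, -2, 2, 2, 3
d²: 4, 1, 16, 4, 4, 4, 9; Σd² = 42
ρ = 1 − 6·42/(7·48) = 1 − 252/336 = 0.250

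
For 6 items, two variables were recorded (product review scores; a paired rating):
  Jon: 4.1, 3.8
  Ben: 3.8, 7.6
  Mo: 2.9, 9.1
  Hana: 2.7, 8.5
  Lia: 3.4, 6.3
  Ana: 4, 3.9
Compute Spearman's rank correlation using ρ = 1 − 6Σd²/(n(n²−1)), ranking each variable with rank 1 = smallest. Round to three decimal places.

Ranks of variable 1: 6, 4, 2, 1, 3, 5
Ranks of variable 2: 1, 4, 6, 5, 3, 2
d = r₁ − r₂: 5, 0, -4, -4, 0, 3
d²: 25, 0, 16, 16, 0, 9; Σd² = 66
ρ = 1 − 6·66/(6·35) = 1 − 396/210 = -0.886

-0.886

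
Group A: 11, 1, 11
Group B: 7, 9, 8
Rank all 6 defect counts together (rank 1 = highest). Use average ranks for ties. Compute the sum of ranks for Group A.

9

Sorted (descending): 11, 11, 9, 8, 7, 1
The 2 values of 11 occupy positions 1–2 → average rank (1+2)/2 = 1.5.
Group A values → pooled ranks: 11→1.5, 1→6, 11→1.5
Rank sum = 1.5 + 6 + 1.5 = 9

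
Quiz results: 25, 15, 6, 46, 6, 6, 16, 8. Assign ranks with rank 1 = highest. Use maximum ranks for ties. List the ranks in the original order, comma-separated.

2, 4, 8, 1, 8, 8, 3, 5

Sorted (descending): 46, 25, 16, 15, 8, 6, 6, 6
The 3 values of 6 occupy positions 6–8 → each gets rank 8.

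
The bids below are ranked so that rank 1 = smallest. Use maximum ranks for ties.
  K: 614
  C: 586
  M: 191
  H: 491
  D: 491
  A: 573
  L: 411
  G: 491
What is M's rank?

Sorted (ascending): 191, 411, 491, 491, 491, 573, 586, 614
The 3 values of 491 occupy positions 3–5 → each gets rank 5.
M has value 191 → rank 1.

1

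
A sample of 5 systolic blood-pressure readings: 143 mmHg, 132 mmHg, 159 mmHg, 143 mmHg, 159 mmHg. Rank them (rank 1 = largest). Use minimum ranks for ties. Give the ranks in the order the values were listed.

3, 5, 1, 3, 1

Sorted (descending): 159, 159, 143, 143, 132
The 2 values of 159 occupy positions 1–2 → each gets rank 1.
The 2 values of 143 occupy positions 3–4 → each gets rank 3.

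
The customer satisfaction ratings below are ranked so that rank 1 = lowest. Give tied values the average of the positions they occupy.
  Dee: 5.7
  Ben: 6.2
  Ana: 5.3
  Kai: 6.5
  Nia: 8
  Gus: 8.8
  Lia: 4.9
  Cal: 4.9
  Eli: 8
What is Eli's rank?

7.5

Sorted (ascending): 4.9, 4.9, 5.3, 5.7, 6.2, 6.5, 8, 8, 8.8
The 2 values of 4.9 occupy positions 1–2 → average rank (1+2)/2 = 1.5.
The 2 values of 8 occupy positions 7–8 → average rank (7+8)/2 = 7.5.
Eli has value 8 → rank 7.5.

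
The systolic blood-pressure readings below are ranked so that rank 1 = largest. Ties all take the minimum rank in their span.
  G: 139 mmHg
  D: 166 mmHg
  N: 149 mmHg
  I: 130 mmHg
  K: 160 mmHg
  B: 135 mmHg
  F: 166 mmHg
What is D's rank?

Sorted (descending): 166, 166, 160, 149, 139, 135, 130
The 2 values of 166 occupy positions 1–2 → each gets rank 1.
D has value 166 mmHg → rank 1.

1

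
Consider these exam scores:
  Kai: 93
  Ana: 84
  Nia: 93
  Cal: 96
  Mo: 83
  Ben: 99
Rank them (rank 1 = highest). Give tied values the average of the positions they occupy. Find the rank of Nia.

Sorted (descending): 99, 96, 93, 93, 84, 83
The 2 values of 93 occupy positions 3–4 → average rank (3+4)/2 = 3.5.
Nia has value 93 → rank 3.5.

3.5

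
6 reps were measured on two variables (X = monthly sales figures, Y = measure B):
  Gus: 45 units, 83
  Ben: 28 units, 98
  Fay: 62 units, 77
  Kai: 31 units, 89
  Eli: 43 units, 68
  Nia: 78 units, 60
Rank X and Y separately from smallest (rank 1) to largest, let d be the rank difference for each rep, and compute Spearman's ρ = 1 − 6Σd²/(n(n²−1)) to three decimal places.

Ranks of variable 1: 4, 1, 5, 2, 3, 6
Ranks of variable 2: 4, 6, 3, 5, 2, 1
d = r₁ − r₂: 0, -5, 2, -3, 1, 5
d²: 0, 25, 4, 9, 1, 25; Σd² = 64
ρ = 1 − 6·64/(6·35) = 1 − 384/210 = -0.829

-0.829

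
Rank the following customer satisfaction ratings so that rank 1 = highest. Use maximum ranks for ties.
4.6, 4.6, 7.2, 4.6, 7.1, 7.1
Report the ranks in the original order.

Sorted (descending): 7.2, 7.1, 7.1, 4.6, 4.6, 4.6
The 2 values of 7.1 occupy positions 2–3 → each gets rank 3.
The 3 values of 4.6 occupy positions 4–6 → each gets rank 6.

6, 6, 1, 6, 3, 3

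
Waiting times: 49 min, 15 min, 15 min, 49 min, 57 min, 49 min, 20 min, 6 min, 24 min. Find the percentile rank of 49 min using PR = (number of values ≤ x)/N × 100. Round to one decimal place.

N = 9.
Strictly below 49: 5. Equal to 49: 3.
PR = 8/9 × 100 = 88.9

88.9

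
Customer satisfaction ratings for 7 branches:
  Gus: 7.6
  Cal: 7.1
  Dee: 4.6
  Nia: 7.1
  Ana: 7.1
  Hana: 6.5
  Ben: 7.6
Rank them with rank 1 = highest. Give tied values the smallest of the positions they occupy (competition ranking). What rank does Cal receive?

3

Sorted (descending): 7.6, 7.6, 7.1, 7.1, 7.1, 6.5, 4.6
The 2 values of 7.6 occupy positions 1–2 → each gets rank 1.
The 3 values of 7.1 occupy positions 3–5 → each gets rank 3.
Cal has value 7.1 → rank 3.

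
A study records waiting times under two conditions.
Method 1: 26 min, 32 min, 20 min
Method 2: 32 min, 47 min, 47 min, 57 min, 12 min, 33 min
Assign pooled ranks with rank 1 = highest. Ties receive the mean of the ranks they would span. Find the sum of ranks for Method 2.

Sorted (descending): 57, 47, 47, 33, 32, 32, 26, 20, 12
The 2 values of 47 occupy positions 2–3 → average rank (2+3)/2 = 2.5.
The 2 values of 32 occupy positions 5–6 → average rank (5+6)/2 = 5.5.
Method 2 values → pooled ranks: 32→5.5, 47→2.5, 47→2.5, 57→1, 12→9, 33→4
Rank sum = 5.5 + 2.5 + 2.5 + 1 + 9 + 4 = 24.5

24.5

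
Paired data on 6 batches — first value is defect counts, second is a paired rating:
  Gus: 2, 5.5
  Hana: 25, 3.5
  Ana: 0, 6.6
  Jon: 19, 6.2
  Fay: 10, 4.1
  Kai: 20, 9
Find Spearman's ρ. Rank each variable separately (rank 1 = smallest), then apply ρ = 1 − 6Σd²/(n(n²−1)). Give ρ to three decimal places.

Ranks of variable 1: 2, 6, 1, 4, 3, 5
Ranks of variable 2: 3, 1, 5, 4, 2, 6
d = r₁ − r₂: -1, 5, -4, 0, 1, -1
d²: 1, 25, 16, 0, 1, 1; Σd² = 44
ρ = 1 − 6·44/(6·35) = 1 − 264/210 = -0.257

-0.257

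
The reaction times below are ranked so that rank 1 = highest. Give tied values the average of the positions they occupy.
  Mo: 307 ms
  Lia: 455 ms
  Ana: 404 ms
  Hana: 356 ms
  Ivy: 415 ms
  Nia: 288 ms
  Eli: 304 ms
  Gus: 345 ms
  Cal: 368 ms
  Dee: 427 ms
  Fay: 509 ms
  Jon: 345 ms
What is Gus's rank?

Sorted (descending): 509, 455, 427, 415, 404, 368, 356, 345, 345, 307, 304, 288
The 2 values of 345 occupy positions 8–9 → average rank (8+9)/2 = 8.5.
Gus has value 345 ms → rank 8.5.

8.5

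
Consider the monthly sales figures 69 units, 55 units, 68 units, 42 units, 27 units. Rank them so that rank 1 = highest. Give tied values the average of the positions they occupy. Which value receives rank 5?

Sorted (descending): 69, 68, 55, 42, 27
No ties — each value takes its position as its rank.
Rank 5 → value 27.

27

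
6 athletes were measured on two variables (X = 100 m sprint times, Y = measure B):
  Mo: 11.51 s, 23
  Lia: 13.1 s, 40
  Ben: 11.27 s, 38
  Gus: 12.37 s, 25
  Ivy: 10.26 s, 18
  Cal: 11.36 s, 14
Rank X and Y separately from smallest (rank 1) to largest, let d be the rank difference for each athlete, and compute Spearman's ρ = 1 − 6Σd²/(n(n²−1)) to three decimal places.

Ranks of variable 1: 4, 6, 2, 5, 1, 3
Ranks of variable 2: 3, 6, 5, 4, 2, 1
d = r₁ − r₂: 1, 0, -3, 1, -1, 2
d²: 1, 0, 9, 1, 1, 4; Σd² = 16
ρ = 1 − 6·16/(6·35) = 1 − 96/210 = 0.543

0.543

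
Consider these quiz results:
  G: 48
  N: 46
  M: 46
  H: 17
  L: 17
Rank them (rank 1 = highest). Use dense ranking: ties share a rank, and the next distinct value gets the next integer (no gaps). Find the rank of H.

Sorted (descending): 48, 46, 46, 17, 17
The 2 values of 46 share dense rank 2.
The 2 values of 17 share dense rank 3.
Remaining distinct values take the next consecutive integers.
H has value 17 → rank 3.

3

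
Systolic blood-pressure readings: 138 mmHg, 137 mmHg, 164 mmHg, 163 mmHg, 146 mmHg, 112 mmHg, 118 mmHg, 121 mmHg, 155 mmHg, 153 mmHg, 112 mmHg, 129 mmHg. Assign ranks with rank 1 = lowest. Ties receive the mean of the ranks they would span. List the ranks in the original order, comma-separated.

Sorted (ascending): 112, 112, 118, 121, 129, 137, 138, 146, 153, 155, 163, 164
The 2 values of 112 occupy positions 1–2 → average rank (1+2)/2 = 1.5.

7, 6, 12, 11, 8, 1.5, 3, 4, 10, 9, 1.5, 5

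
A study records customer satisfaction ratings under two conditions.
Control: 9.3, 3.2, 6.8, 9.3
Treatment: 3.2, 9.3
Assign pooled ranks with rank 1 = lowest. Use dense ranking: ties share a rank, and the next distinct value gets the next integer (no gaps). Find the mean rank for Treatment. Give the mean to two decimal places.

Sorted (ascending): 3.2, 3.2, 6.8, 9.3, 9.3, 9.3
The 2 values of 3.2 share dense rank 1.
The 3 values of 9.3 share dense rank 3.
Remaining distinct values take the next consecutive integers.
Treatment values → pooled ranks: 3.2→1, 9.3→3
Mean rank = (1 + 3) / 2 = 2.00

2.00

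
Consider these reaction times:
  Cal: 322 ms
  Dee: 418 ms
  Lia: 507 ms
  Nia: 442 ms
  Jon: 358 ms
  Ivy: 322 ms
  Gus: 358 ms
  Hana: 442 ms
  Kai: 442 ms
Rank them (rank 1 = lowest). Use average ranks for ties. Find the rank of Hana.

7

Sorted (ascending): 322, 322, 358, 358, 418, 442, 442, 442, 507
The 2 values of 322 occupy positions 1–2 → average rank (1+2)/2 = 1.5.
The 2 values of 358 occupy positions 3–4 → average rank (3+4)/2 = 3.5.
The 3 values of 442 occupy positions 6–8 → average rank 7.
Hana has value 442 ms → rank 7.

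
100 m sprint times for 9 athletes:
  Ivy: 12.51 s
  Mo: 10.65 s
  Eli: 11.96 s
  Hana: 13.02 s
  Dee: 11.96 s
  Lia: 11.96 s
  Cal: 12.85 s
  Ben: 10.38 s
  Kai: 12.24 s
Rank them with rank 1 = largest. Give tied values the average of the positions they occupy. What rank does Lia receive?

Sorted (descending): 13.02, 12.85, 12.51, 12.24, 11.96, 11.96, 11.96, 10.65, 10.38
The 3 values of 11.96 occupy positions 5–7 → average rank 6.
Lia has value 11.96 s → rank 6.

6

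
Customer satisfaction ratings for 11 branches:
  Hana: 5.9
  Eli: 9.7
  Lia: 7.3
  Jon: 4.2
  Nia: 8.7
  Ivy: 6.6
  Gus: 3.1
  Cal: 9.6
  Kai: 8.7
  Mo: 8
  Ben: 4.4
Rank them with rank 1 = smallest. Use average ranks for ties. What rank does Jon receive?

2

Sorted (ascending): 3.1, 4.2, 4.4, 5.9, 6.6, 7.3, 8, 8.7, 8.7, 9.6, 9.7
The 2 values of 8.7 occupy positions 8–9 → average rank (8+9)/2 = 8.5.
Jon has value 4.2 → rank 2.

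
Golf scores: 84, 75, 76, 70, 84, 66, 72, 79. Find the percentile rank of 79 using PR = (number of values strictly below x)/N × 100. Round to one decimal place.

62.5

N = 8.
Strictly below 79: 5. Equal to 79: 1.
PR = 5/8 × 100 = 62.5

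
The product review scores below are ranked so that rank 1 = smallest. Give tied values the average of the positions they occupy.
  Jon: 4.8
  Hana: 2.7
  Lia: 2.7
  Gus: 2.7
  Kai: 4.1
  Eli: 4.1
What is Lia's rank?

2

Sorted (ascending): 2.7, 2.7, 2.7, 4.1, 4.1, 4.8
The 3 values of 2.7 occupy positions 1–3 → average rank 2.
The 2 values of 4.1 occupy positions 4–5 → average rank (4+5)/2 = 4.5.
Lia has value 2.7 → rank 2.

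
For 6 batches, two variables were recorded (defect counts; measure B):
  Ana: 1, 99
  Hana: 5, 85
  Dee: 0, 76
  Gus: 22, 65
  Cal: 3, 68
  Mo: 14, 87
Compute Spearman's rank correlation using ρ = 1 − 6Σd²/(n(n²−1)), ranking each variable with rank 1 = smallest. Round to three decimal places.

Ranks of variable 1: 2, 4, 1, 6, 3, 5
Ranks of variable 2: 6, 4, 3, 1, 2, 5
d = r₁ − r₂: -4, 0, -2, 5, 1, 0
d²: 16, 0, 4, 25, 1, 0; Σd² = 46
ρ = 1 − 6·46/(6·35) = 1 − 276/210 = -0.314

-0.314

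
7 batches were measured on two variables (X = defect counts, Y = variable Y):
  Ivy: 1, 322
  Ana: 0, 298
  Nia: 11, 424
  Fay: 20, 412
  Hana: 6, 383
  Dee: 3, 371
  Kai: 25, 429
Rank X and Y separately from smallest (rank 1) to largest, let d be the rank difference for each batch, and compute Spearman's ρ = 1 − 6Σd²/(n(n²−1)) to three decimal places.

0.964

Ranks of variable 1: 2, 1, 5, 6, 4, 3, 7
Ranks of variable 2: 2, 1, 6, 5, 4, 3, 7
d = r₁ − r₂: 0, 0, -1, 1, 0, 0, 0
d²: 0, 0, 1, 1, 0, 0, 0; Σd² = 2
ρ = 1 − 6·2/(7·48) = 1 − 12/336 = 0.964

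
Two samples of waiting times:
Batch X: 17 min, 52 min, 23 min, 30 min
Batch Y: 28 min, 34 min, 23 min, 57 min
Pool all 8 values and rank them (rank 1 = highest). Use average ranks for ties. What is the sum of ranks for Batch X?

Sorted (descending): 57, 52, 34, 30, 28, 23, 23, 17
The 2 values of 23 occupy positions 6–7 → average rank (6+7)/2 = 6.5.
Batch X values → pooled ranks: 17→8, 52→2, 23→6.5, 30→4
Rank sum = 8 + 2 + 6.5 + 4 = 20.5

20.5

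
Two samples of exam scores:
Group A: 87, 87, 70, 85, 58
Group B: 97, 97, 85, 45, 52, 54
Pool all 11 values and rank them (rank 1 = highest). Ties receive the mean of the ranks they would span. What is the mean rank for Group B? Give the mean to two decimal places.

Sorted (descending): 97, 97, 87, 87, 85, 85, 70, 58, 54, 52, 45
The 2 values of 97 occupy positions 1–2 → average rank (1+2)/2 = 1.5.
The 2 values of 87 occupy positions 3–4 → average rank (3+4)/2 = 3.5.
The 2 values of 85 occupy positions 5–6 → average rank (5+6)/2 = 5.5.
Group B values → pooled ranks: 97→1.5, 97→1.5, 85→5.5, 45→11, 52→10, 54→9
Mean rank = (1.5 + 1.5 + 5.5 + 11 + 10 + 9) / 6 = 6.42

6.42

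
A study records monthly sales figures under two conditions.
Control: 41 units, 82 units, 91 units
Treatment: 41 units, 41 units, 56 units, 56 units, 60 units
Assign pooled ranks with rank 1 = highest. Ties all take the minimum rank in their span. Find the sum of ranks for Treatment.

23

Sorted (descending): 91, 82, 60, 56, 56, 41, 41, 41
The 2 values of 56 occupy positions 4–5 → each gets rank 4.
The 3 values of 41 occupy positions 6–8 → each gets rank 6.
Treatment values → pooled ranks: 41→6, 41→6, 56→4, 56→4, 60→3
Rank sum = 6 + 6 + 4 + 4 + 3 = 23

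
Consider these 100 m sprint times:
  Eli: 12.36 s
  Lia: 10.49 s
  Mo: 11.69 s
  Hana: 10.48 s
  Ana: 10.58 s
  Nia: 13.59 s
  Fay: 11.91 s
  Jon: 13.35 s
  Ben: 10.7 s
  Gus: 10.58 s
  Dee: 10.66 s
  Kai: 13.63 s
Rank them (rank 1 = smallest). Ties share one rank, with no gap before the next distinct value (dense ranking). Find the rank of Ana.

3

Sorted (ascending): 10.48, 10.49, 10.58, 10.58, 10.66, 10.7, 11.69, 11.91, 12.36, 13.35, 13.59, 13.63
The 2 values of 10.58 share dense rank 3.
Remaining distinct values take the next consecutive integers.
Ana has value 10.58 s → rank 3.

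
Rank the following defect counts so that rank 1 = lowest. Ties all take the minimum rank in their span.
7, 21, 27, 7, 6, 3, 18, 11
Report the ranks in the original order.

3, 7, 8, 3, 2, 1, 6, 5

Sorted (ascending): 3, 6, 7, 7, 11, 18, 21, 27
The 2 values of 7 occupy positions 3–4 → each gets rank 3.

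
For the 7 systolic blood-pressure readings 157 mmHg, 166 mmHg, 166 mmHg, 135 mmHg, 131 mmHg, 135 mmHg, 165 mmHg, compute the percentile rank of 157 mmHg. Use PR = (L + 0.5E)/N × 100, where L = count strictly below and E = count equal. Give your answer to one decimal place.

50.0

N = 7.
Strictly below 157: 3. Equal to 157: 1.
PR = (3 + 0.5·1)/7 × 100 = 50.0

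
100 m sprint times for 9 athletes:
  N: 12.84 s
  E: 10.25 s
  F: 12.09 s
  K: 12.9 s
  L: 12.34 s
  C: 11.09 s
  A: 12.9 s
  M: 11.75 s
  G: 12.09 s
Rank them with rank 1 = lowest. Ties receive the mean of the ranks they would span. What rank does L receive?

6

Sorted (ascending): 10.25, 11.09, 11.75, 12.09, 12.09, 12.34, 12.84, 12.9, 12.9
The 2 values of 12.09 occupy positions 4–5 → average rank (4+5)/2 = 4.5.
The 2 values of 12.9 occupy positions 8–9 → average rank (8+9)/2 = 8.5.
L has value 12.34 s → rank 6.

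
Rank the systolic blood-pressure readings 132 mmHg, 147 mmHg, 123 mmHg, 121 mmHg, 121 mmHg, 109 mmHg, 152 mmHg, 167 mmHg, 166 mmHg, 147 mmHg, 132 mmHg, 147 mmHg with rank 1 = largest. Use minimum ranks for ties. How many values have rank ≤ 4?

6

Sorted (descending): 167, 166, 152, 147, 147, 147, 132, 132, 123, 121, 121, 109
The 3 values of 147 occupy positions 4–6 → each gets rank 4.
The 2 values of 132 occupy positions 7–8 → each gets rank 7.
The 2 values of 121 occupy positions 10–11 → each gets rank 10.
Ranks ≤ 4: {1, 2, 3, 4, 4, 4} → 6 values.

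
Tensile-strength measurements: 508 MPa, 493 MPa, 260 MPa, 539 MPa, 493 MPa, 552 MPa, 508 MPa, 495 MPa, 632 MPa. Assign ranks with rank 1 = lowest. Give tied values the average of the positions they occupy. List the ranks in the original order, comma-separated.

Sorted (ascending): 260, 493, 493, 495, 508, 508, 539, 552, 632
The 2 values of 493 occupy positions 2–3 → average rank (2+3)/2 = 2.5.
The 2 values of 508 occupy positions 5–6 → average rank (5+6)/2 = 5.5.

5.5, 2.5, 1, 7, 2.5, 8, 5.5, 4, 9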